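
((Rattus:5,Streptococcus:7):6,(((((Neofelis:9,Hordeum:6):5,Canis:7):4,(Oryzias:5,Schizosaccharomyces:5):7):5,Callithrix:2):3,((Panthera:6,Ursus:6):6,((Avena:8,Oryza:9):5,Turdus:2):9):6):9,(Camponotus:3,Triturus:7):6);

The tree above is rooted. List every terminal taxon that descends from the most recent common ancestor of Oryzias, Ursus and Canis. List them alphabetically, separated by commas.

Tracing Oryzias: it sits inside (Oryzias,Schizosaccharomyces).
Tracing Ursus: it sits inside (Panthera,Ursus).
Tracing Canis: it sits inside ((Neofelis,Hordeum),Canis).
The smallest clade enclosing all 3 is (((((Neofelis,Hordeum),Canis),(Oryzias,Schizosaccharomyces)),Callithrix),((Panthera,Ursus),((Avena,Oryza),Turdus))); the answer is its 11 terminal taxa in alphabetical order.

Avena, Callithrix, Canis, Hordeum, Neofelis, Oryza, Oryzias, Panthera, Schizosaccharomyces, Turdus, Ursus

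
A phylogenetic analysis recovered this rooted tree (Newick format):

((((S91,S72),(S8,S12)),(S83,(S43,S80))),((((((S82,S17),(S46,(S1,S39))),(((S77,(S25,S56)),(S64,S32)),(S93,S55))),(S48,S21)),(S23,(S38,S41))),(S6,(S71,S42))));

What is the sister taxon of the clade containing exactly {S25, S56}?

The clade containing exactly {S25, S56} attaches to the tree at the node subtending (S77,(S25,S56)).
The other lineage descending from that same node — the sister group — is the single tip S77.

S77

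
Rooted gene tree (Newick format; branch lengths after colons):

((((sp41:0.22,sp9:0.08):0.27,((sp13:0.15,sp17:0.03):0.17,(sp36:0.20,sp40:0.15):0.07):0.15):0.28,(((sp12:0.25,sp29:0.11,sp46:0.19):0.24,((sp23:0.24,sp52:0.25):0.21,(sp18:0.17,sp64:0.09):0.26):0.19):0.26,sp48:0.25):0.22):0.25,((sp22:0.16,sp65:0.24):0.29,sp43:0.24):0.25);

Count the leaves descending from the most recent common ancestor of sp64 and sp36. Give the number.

The MRCA of sp64 and sp36 is the node subtending (((sp41,sp9),((sp13,sp17),(sp36,sp40))),(((sp12,sp29,sp46),((sp23,sp52),(sp18,sp64))),sp48)).
That clade contains 14 terminal taxa: sp12, sp13, sp17, sp18, sp23, sp29, sp36, sp40, sp41, sp46, sp48, sp52, sp64, sp9.

14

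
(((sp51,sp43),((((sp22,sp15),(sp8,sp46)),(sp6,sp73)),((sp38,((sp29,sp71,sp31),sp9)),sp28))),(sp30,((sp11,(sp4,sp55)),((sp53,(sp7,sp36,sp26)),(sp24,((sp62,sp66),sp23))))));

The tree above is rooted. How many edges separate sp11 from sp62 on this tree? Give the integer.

The MRCA of sp11 and sp62 is the node subtending ((sp11,(sp4,sp55)),((sp53,(sp7,sp36,sp26)),(sp24,((sp62,sp66),sp23)))).
From sp11 up to that node: 2 branches. From sp62 up to the same node: 5 branches. Total: 2 + 5 = 7.

7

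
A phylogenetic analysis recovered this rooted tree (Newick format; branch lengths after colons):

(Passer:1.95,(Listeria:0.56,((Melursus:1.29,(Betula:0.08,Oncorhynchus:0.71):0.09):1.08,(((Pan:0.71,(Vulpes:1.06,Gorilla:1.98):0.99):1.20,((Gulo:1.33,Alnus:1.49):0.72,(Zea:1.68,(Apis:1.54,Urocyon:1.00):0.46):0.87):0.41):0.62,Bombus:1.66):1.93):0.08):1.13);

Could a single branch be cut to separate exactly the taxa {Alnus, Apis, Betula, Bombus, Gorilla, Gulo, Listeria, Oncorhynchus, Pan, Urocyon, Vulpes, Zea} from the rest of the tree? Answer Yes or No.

No

The MRCA of the listed taxa subtends (Listeria,((Melursus,(Betula,Oncorhynchus)),(((Pan,(Vulpes,Gorilla)),((Gulo,Alnus),(Zea,(Apis,Urocyon)))),Bombus))).
That clade also contains Melursus, which is not in the proposed group, so the group is not monophyletic.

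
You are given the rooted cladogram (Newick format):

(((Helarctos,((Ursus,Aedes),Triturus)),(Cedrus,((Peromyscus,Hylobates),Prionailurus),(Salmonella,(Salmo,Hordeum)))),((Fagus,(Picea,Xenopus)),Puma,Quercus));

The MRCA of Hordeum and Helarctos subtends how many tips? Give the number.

11

The MRCA of Hordeum and Helarctos is the node subtending ((Helarctos,((Ursus,Aedes),Triturus)),(Cedrus,((Peromyscus,Hylobates),Prionailurus),(Salmonella,(Salmo,Hordeum)))).
That clade contains 11 terminal taxa: Aedes, Cedrus, Helarctos, Hordeum, Hylobates, Peromyscus, Prionailurus, Salmo, Salmonella, Triturus, Ursus.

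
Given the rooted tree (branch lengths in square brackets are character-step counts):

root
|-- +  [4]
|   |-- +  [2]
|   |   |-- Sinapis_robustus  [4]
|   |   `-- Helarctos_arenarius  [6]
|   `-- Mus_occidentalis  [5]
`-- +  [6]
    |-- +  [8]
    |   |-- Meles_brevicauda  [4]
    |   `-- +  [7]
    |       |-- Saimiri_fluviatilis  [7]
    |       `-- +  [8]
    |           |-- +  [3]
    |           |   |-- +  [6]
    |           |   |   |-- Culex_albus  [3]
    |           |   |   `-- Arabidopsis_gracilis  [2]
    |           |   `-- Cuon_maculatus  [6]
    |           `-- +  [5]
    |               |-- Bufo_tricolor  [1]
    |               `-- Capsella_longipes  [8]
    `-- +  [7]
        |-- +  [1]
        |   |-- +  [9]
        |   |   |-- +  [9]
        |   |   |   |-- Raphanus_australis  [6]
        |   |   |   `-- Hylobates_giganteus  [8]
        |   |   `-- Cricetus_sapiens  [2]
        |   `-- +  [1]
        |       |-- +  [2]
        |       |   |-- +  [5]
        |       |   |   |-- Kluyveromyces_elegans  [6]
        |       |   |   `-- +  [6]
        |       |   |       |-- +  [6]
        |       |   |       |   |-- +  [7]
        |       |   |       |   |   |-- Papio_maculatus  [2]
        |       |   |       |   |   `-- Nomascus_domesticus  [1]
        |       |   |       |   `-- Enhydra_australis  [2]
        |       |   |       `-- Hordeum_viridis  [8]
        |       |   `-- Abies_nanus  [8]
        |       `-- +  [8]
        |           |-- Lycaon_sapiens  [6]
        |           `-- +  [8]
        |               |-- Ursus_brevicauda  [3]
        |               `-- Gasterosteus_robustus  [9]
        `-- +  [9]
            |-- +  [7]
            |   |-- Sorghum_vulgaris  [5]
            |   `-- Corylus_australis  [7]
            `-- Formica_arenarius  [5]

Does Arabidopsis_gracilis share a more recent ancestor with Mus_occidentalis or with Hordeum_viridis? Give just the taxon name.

Hordeum_viridis

The MRCA of Arabidopsis_gracilis and Hordeum_viridis subtends ((Meles_brevicauda,(Saimiri_fluviatilis,(((Culex_albus,Arabidopsis_gracilis),Cuon_maculatus),(Bufo_tricolor,Capsella_longipes)))),((((Raphanus_australis,Hylobates_giganteus),Cricetus_sapiens),(((Kluyveromyces_elegans,(((Papio_maculatus,Nomascus_domesticus),Enhydra_australis),Hordeum_viridis)),Abies_nanus),(Lycaon_sapiens,(Ursus_brevicauda,Gasterosteus_robustus)))),((Sorghum_vulgaris,Corylus_australis),Formica_arenarius))) (22 taxa).
The MRCA of Arabidopsis_gracilis and Mus_occidentalis is the root, subtending the entire tree (25 taxa).
The first is nested inside the second, so Arabidopsis_gracilis shares a more recent common ancestor with Hordeum_viridis.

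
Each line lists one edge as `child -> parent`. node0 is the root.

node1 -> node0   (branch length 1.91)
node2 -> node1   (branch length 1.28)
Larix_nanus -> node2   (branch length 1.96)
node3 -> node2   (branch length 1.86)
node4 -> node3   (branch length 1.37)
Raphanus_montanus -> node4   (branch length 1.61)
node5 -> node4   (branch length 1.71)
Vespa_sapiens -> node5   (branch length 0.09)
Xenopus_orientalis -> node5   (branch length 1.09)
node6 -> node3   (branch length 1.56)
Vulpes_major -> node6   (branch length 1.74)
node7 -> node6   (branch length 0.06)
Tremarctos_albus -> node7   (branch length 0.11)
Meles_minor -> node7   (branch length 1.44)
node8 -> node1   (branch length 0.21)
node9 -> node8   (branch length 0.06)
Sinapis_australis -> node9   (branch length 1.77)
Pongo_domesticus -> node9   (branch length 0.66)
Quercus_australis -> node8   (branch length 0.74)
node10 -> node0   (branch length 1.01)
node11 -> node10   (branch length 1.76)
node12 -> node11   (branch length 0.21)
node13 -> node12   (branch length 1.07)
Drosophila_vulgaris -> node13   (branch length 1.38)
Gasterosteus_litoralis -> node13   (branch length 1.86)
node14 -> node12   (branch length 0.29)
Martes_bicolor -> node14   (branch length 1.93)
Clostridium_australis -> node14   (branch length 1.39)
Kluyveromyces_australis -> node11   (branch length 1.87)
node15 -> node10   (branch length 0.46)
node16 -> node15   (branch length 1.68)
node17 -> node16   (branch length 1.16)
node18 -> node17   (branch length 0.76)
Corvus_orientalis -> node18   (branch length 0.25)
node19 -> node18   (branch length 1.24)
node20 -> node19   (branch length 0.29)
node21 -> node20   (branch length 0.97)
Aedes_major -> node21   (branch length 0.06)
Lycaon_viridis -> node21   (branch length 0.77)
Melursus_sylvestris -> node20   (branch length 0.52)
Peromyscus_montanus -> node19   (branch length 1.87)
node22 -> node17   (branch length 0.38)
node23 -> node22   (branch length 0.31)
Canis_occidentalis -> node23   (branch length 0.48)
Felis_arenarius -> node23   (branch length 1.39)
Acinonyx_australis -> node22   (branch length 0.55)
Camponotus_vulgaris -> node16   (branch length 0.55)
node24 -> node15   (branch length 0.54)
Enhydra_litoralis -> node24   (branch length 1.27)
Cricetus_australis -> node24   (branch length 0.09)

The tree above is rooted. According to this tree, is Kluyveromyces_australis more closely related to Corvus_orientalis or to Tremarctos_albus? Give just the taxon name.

Corvus_orientalis

The MRCA of Kluyveromyces_australis and Corvus_orientalis subtends ((((Drosophila_vulgaris,Gasterosteus_litoralis),(Martes_bicolor,Clostridium_australis)),Kluyveromyces_australis),((((Corvus_orientalis,(((Aedes_major,Lycaon_viridis),Melursus_sylvestris),Peromyscus_montanus)),((Canis_occidentalis,Felis_arenarius),Acinonyx_australis)),Camponotus_vulgaris),(Enhydra_litoralis,Cricetus_australis))) (16 taxa).
The MRCA of Kluyveromyces_australis and Tremarctos_albus is the root, subtending the entire tree (26 taxa).
The first is nested inside the second, so Kluyveromyces_australis shares a more recent common ancestor with Corvus_orientalis.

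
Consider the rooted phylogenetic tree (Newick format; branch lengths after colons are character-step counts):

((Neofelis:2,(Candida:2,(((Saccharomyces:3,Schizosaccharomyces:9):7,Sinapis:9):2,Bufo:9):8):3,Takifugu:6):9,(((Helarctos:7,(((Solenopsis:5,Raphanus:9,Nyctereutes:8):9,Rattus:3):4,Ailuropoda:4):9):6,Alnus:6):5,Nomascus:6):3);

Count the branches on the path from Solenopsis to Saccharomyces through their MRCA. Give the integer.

13

The MRCA of Solenopsis and Saccharomyces is the root of the tree.
From Solenopsis up to that node: 7 branches. From Saccharomyces up to the same node: 6 branches. Total: 7 + 6 = 13.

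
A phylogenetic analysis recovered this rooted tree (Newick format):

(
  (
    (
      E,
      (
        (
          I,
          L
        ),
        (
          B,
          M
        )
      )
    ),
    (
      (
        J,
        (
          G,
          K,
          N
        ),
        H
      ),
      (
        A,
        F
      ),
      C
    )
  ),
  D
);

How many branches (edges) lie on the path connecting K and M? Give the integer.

8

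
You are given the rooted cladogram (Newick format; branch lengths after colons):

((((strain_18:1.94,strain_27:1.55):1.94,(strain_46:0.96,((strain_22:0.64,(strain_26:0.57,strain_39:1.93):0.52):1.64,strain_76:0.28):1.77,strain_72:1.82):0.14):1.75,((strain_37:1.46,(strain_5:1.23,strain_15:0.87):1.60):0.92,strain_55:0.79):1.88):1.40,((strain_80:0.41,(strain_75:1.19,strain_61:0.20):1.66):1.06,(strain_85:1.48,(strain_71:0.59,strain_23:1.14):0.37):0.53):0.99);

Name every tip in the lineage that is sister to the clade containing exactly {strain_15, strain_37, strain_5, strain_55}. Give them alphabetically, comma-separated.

strain_18, strain_22, strain_26, strain_27, strain_39, strain_46, strain_72, strain_76

The clade containing exactly {strain_15, strain_37, strain_5, strain_55} attaches to the tree at the node subtending (((strain_18,strain_27),(strain_46,((strain_22,(strain_26,strain_39)),strain_76),strain_72)),((strain_37,(strain_5,strain_15)),strain_55)).
The other lineage descending from that same node — the sister group — is ((strain_18,strain_27),(strain_46,((strain_22,(strain_26,strain_39)),strain_76),strain_72)); its 8 tips in alphabetical order are the answer.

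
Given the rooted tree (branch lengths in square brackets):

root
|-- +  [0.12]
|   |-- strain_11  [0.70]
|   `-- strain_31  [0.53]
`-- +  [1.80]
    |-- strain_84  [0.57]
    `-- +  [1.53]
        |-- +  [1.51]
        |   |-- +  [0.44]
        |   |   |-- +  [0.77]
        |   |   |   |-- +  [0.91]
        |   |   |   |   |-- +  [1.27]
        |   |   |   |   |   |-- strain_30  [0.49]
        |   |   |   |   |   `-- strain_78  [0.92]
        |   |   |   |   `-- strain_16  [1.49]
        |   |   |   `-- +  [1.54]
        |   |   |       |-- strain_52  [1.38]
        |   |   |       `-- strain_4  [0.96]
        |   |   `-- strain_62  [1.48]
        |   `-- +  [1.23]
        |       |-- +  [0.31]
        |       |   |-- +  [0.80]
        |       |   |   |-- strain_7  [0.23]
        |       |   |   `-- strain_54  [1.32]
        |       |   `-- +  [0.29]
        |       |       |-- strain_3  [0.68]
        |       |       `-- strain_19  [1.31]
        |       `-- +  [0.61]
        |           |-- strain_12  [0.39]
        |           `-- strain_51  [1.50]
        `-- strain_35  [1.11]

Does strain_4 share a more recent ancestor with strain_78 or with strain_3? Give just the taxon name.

strain_78

The MRCA of strain_4 and strain_78 subtends (((strain_30,strain_78),strain_16),(strain_52,strain_4)) (5 taxa).
The MRCA of strain_4 and strain_3 subtends (((((strain_30,strain_78),strain_16),(strain_52,strain_4)),strain_62),(((strain_7,strain_54),(strain_3,strain_19)),(strain_12,strain_51))) (12 taxa).
The first is nested inside the second, so strain_4 shares a more recent common ancestor with strain_78.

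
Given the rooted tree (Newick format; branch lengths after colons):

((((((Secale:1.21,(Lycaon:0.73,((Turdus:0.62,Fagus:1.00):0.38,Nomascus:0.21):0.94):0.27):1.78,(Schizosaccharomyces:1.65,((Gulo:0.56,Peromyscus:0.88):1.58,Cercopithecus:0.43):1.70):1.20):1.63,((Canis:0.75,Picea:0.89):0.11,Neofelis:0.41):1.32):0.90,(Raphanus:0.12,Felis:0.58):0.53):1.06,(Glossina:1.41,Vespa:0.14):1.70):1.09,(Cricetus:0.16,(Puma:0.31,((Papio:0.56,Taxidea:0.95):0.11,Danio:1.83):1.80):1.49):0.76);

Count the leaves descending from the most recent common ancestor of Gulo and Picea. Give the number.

12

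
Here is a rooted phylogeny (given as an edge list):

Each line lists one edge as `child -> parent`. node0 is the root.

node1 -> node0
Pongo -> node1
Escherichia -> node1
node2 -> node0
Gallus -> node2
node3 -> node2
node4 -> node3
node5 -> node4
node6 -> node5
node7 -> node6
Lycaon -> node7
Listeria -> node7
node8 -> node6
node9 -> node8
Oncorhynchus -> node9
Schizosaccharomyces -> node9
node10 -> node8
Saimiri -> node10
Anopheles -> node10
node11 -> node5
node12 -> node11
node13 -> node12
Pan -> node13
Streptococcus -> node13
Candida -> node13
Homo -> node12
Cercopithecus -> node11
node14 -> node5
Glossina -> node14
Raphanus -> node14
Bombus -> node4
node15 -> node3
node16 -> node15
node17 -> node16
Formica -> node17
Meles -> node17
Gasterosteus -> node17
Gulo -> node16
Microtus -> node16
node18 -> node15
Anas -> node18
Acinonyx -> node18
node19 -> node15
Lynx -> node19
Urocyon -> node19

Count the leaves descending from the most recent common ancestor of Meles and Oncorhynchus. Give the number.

The MRCA of Meles and Oncorhynchus is the node subtending (((((Lycaon,Listeria),((Oncorhynchus,Schizosaccharomyces),(Saimiri,Anopheles))),(((Pan,Streptococcus,Candida),Homo),Cercopithecus),(Glossina,Raphanus)),Bombus),(((Formica,Meles,Gasterosteus),Gulo,Microtus),(Anas,Acinonyx),(Lynx,Urocyon))).
That clade contains 23 terminal taxa: Acinonyx, Anas, Anopheles, Bombus, Candida, Cercopithecus, Formica, Gasterosteus, Glossina, Gulo, Homo, Listeria, Lycaon, Lynx, Meles, Microtus, Oncorhynchus, Pan, Raphanus, Saimiri, Schizosaccharomyces, Streptococcus, Urocyon.

23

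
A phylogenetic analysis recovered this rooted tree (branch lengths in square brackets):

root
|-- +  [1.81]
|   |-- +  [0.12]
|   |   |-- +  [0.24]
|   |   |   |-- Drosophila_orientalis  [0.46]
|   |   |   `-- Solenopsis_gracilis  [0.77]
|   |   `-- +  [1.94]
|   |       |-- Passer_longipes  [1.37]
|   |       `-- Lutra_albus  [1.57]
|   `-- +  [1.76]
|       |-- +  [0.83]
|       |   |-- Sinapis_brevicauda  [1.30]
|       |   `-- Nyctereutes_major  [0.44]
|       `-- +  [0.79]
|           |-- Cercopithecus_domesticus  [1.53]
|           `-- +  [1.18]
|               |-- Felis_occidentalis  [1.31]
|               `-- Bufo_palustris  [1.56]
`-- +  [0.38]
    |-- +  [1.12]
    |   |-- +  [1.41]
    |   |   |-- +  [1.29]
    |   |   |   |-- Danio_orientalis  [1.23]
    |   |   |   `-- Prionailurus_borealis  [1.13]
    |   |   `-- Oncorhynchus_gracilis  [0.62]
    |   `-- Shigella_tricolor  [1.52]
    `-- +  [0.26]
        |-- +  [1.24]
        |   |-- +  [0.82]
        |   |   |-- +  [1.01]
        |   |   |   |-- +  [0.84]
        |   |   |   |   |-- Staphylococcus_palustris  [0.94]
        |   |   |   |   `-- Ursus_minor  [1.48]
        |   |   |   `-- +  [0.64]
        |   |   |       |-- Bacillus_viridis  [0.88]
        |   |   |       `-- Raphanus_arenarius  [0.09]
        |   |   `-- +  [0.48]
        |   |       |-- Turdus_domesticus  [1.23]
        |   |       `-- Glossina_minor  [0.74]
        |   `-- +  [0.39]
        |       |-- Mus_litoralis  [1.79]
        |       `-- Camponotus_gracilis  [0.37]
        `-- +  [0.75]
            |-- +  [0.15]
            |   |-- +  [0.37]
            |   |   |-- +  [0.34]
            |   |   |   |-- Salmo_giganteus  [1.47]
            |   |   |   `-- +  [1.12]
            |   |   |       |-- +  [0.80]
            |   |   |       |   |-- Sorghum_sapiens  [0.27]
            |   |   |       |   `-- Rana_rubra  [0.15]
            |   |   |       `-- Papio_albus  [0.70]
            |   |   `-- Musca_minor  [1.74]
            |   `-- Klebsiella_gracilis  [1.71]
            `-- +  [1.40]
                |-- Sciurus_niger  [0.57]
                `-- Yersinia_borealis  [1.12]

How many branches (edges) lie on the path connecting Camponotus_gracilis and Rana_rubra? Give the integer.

The MRCA of Camponotus_gracilis and Rana_rubra is the node subtending (((((Staphylococcus_palustris,Ursus_minor),(Bacillus_viridis,Raphanus_arenarius)),(Turdus_domesticus,Glossina_minor)),(Mus_litoralis,Camponotus_gracilis)),((((Salmo_giganteus,((Sorghum_sapiens,Rana_rubra),Papio_albus)),Musca_minor),Klebsiella_gracilis),(Sciurus_niger,Yersinia_borealis))).
From Camponotus_gracilis up to that node: 3 branches. From Rana_rubra up to the same node: 7 branches. Total: 3 + 7 = 10.

10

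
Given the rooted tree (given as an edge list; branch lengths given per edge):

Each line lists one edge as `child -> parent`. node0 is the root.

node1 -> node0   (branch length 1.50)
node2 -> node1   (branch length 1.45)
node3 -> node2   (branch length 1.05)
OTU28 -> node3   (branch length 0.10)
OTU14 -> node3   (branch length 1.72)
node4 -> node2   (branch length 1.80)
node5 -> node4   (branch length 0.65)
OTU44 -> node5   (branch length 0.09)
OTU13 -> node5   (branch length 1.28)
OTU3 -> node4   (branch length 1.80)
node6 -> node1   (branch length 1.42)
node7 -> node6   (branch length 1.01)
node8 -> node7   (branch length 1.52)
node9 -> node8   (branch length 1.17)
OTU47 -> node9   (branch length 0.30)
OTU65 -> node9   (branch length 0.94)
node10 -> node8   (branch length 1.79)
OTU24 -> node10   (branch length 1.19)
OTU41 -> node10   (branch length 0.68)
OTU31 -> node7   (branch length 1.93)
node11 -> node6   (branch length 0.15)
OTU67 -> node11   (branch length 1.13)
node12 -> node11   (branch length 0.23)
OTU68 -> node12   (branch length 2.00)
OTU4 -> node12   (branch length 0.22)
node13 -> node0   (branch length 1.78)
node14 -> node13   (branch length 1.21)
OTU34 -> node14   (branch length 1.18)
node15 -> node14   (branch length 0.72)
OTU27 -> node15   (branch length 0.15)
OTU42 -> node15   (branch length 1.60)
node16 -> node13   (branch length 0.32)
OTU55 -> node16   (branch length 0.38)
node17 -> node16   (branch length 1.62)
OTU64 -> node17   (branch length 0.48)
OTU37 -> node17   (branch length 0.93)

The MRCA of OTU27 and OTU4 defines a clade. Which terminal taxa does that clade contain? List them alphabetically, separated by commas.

OTU13, OTU14, OTU24, OTU27, OTU28, OTU3, OTU31, OTU34, OTU37, OTU4, OTU41, OTU42, OTU44, OTU47, OTU55, OTU64, OTU65, OTU67, OTU68

Tracing OTU27: it sits inside (OTU27,OTU42).
Tracing OTU4: it sits inside (OTU68,OTU4).
The smallest clade enclosing both is the whole tree (their MRCA is the root), so the answer is all 19 tips in alphabetical order.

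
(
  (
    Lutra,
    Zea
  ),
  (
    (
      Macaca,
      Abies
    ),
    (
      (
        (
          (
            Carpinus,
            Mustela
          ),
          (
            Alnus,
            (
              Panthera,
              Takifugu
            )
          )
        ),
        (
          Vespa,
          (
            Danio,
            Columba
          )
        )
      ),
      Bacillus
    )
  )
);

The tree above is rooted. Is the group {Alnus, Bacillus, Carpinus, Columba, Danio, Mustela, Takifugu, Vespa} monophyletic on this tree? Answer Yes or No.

No

The MRCA of the listed taxa subtends ((((Carpinus,Mustela),(Alnus,(Panthera,Takifugu))),(Vespa,(Danio,Columba))),Bacillus).
That clade also contains Panthera, which is not in the proposed group, so the group is not monophyletic.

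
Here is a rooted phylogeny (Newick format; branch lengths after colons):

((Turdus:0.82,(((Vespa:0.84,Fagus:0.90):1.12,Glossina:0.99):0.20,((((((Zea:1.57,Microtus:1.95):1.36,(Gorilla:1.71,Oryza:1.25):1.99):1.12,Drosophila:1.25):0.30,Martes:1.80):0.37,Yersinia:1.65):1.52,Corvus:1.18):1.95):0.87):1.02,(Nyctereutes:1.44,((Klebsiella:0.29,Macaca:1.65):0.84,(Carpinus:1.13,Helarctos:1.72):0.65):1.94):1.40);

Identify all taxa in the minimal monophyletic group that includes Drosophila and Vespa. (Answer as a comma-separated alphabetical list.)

Tracing Drosophila: it sits inside (((Zea,Microtus),(Gorilla,Oryza)),Drosophila).
Tracing Vespa: it sits inside (Vespa,Fagus).
The smallest clade enclosing both is (((Vespa,Fagus),Glossina),((((((Zea,Microtus),(Gorilla,Oryza)),Drosophila),Martes),Yersinia),Corvus)); the answer is its 11 terminal taxa in alphabetical order.

Corvus, Drosophila, Fagus, Glossina, Gorilla, Martes, Microtus, Oryza, Vespa, Yersinia, Zea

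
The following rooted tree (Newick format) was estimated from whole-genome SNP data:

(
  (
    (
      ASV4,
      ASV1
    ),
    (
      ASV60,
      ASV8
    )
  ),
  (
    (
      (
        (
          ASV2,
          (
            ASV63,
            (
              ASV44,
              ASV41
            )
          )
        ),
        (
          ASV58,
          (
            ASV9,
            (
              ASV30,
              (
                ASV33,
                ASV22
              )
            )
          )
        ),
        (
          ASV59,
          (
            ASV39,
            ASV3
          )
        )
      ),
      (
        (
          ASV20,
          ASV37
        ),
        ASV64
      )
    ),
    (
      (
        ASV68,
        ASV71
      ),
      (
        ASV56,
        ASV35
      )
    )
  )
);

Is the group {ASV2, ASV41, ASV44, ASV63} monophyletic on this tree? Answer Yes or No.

Yes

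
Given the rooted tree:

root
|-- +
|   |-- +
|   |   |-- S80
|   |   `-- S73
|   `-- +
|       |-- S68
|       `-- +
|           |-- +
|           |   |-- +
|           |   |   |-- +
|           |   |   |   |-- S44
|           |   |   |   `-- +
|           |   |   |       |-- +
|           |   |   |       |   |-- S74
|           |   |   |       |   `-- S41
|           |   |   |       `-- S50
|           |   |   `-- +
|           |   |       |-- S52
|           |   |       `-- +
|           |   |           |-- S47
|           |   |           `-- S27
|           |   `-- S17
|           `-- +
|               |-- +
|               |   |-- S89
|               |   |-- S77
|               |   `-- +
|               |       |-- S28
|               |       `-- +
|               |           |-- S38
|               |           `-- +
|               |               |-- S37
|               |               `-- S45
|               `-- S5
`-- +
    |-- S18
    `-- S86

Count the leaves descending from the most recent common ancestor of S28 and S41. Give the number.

15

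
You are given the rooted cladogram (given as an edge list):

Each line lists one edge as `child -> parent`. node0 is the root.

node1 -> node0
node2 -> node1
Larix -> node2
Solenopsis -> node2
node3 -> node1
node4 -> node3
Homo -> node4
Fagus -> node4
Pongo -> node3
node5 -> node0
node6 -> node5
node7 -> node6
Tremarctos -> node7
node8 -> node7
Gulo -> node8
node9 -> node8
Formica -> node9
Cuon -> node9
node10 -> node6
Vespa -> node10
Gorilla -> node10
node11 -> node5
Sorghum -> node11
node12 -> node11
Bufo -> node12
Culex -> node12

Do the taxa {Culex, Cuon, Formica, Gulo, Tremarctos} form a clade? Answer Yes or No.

No

The MRCA of the listed taxa subtends (((Tremarctos,(Gulo,(Formica,Cuon))),(Vespa,Gorilla)),(Sorghum,(Bufo,Culex))).
That clade also contains Bufo, Gorilla, Sorghum, Vespa, which are not in the proposed group, so the group is not monophyletic.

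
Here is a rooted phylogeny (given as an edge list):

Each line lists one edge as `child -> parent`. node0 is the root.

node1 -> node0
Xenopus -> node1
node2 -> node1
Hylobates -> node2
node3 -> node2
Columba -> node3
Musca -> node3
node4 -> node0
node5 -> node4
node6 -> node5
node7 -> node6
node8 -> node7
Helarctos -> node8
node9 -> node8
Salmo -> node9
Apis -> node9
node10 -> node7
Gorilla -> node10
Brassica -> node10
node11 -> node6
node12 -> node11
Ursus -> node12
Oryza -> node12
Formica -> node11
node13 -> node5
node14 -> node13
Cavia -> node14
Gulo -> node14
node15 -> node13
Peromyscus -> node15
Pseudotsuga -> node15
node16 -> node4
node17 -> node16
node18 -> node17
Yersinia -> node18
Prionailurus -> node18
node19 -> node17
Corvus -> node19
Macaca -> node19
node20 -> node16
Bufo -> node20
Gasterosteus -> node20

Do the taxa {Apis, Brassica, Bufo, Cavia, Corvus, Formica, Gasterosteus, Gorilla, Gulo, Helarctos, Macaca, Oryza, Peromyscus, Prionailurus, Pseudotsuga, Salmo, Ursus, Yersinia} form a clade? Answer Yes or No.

The most recent common ancestor of these taxa subtends (((((Helarctos,(Salmo,Apis)),(Gorilla,Brassica)),((Ursus,Oryza),Formica)),((Cavia,Gulo),(Peromyscus,Pseudotsuga))),(((Yersinia,Prionailurus),(Corvus,Macaca)),(Bufo,Gasterosteus))).
That clade has exactly 18 tips — every listed taxon and nothing else — so the group is monophyletic.

Yes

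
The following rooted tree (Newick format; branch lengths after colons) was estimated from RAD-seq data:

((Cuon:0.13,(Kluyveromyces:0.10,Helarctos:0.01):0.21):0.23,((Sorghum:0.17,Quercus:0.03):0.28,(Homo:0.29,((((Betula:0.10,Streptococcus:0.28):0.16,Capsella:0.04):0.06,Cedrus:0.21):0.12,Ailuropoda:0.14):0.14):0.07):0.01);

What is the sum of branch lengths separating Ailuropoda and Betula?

0.58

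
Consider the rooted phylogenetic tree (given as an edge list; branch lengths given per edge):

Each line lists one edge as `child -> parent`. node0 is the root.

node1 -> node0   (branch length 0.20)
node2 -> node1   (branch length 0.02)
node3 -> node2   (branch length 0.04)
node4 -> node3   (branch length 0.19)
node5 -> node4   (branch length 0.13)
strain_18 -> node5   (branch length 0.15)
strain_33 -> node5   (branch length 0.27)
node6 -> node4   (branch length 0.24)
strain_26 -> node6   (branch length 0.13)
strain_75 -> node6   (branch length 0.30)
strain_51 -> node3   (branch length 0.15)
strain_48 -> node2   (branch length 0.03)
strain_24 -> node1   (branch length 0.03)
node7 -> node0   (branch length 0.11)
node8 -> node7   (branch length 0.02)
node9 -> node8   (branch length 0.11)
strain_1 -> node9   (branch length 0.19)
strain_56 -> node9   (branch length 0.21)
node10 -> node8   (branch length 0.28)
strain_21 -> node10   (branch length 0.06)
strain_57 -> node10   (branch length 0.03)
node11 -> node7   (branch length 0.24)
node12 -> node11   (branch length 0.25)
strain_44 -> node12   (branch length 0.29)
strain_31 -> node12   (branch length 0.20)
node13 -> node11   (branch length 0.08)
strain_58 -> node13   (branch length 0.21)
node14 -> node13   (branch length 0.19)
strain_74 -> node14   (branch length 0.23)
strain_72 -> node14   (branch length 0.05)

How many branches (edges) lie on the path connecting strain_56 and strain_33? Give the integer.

The MRCA of strain_56 and strain_33 is the root of the tree.
From strain_56 up to that node: 4 branches. From strain_33 up to the same node: 6 branches. Total: 4 + 6 = 10.

10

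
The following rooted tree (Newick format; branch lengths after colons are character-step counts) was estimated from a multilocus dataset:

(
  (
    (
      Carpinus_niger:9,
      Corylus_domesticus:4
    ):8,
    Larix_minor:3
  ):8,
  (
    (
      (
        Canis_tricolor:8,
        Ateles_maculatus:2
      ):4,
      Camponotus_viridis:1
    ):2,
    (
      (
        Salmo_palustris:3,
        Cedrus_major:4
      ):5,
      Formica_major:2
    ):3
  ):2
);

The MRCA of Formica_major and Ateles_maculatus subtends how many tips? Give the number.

The MRCA of Formica_major and Ateles_maculatus is the node subtending (((Canis_tricolor,Ateles_maculatus),Camponotus_viridis),((Salmo_palustris,Cedrus_major),Formica_major)).
That clade contains 6 terminal taxa: Ateles_maculatus, Camponotus_viridis, Canis_tricolor, Cedrus_major, Formica_major, Salmo_palustris.

6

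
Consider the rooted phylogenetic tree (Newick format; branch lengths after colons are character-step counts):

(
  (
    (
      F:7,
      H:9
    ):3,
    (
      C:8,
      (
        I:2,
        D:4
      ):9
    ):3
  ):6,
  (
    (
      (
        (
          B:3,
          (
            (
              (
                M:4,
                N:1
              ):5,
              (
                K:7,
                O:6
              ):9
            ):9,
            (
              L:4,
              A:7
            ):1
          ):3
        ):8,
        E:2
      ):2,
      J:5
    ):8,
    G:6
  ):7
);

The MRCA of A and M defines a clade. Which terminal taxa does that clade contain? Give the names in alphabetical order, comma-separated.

Tracing A: it sits inside (L,A).
Tracing M: it sits inside (M,N).
The smallest clade enclosing both is (((M,N),(K,O)),(L,A)); the answer is its 6 terminal taxa in alphabetical order.

A, K, L, M, N, O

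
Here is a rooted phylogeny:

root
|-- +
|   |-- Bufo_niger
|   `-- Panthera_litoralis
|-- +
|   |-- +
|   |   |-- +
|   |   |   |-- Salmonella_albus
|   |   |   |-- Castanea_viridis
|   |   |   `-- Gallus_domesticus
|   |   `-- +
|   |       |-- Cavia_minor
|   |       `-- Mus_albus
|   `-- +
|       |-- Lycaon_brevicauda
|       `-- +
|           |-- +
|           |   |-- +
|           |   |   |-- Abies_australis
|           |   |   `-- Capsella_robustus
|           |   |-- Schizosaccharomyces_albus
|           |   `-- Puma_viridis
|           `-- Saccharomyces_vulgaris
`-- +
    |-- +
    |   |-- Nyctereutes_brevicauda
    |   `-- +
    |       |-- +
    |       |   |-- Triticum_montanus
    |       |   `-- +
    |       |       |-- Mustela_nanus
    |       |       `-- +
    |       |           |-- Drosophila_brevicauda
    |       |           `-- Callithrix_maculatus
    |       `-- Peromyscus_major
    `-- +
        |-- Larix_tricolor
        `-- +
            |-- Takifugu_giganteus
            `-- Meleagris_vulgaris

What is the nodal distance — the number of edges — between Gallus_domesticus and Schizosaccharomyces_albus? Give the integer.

The MRCA of Gallus_domesticus and Schizosaccharomyces_albus is the node subtending (((Salmonella_albus,Castanea_viridis,Gallus_domesticus),(Cavia_minor,Mus_albus)),(Lycaon_brevicauda,(((Abies_australis,Capsella_robustus),Schizosaccharomyces_albus,Puma_viridis),Saccharomyces_vulgaris))).
From Gallus_domesticus up to that node: 3 branches. From Schizosaccharomyces_albus up to the same node: 4 branches. Total: 3 + 4 = 7.

7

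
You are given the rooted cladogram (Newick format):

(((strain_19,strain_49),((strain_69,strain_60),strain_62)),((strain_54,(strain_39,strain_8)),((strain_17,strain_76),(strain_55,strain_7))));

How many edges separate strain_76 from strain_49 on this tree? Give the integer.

7

The MRCA of strain_76 and strain_49 is the root of the tree.
From strain_76 up to that node: 4 branches. From strain_49 up to the same node: 3 branches. Total: 4 + 3 = 7.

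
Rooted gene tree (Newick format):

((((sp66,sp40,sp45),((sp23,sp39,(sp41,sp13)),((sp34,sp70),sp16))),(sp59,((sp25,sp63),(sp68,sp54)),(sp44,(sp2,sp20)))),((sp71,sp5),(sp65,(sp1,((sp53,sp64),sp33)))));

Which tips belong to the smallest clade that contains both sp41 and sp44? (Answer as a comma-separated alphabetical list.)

Tracing sp41: it sits inside (sp41,sp13).
Tracing sp44: it sits inside (sp44,(sp2,sp20)).
The smallest clade enclosing both is (((sp66,sp40,sp45),((sp23,sp39,(sp41,sp13)),((sp34,sp70),sp16))),(sp59,((sp25,sp63),(sp68,sp54)),(sp44,(sp2,sp20)))); the answer is its 18 terminal taxa in alphabetical order.

sp13, sp16, sp2, sp20, sp23, sp25, sp34, sp39, sp40, sp41, sp44, sp45, sp54, sp59, sp63, sp66, sp68, sp70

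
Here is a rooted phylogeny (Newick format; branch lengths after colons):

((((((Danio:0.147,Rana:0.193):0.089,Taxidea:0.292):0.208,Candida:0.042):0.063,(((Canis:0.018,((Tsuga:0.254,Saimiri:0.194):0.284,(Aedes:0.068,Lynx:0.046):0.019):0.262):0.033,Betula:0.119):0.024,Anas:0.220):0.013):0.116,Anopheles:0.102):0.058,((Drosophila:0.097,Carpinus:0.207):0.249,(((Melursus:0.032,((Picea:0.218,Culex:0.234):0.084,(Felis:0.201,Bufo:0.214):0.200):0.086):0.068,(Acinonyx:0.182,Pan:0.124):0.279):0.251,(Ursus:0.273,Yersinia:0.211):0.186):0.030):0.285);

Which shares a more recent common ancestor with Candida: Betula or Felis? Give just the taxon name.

The MRCA of Candida and Betula subtends ((((Danio,Rana),Taxidea),Candida),(((Canis,((Tsuga,Saimiri),(Aedes,Lynx))),Betula),Anas)) (11 taxa).
The MRCA of Candida and Felis is the root, subtending the entire tree (23 taxa).
The first is nested inside the second, so Candida shares a more recent common ancestor with Betula.

Betula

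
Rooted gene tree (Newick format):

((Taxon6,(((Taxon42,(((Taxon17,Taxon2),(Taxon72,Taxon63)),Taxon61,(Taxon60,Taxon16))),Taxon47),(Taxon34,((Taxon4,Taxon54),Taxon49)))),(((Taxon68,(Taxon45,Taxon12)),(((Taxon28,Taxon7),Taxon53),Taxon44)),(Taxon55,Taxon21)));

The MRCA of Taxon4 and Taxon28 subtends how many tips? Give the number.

The MRCA of Taxon4 and Taxon28 is the root, so the clade is the entire tree.
That clade contains 23 terminal taxa: Taxon12, Taxon16, Taxon17, Taxon2, Taxon21, Taxon28, Taxon34, Taxon4, Taxon42, Taxon44, Taxon45, Taxon47, Taxon49, Taxon53, Taxon54, Taxon55, Taxon6, Taxon60, Taxon61, Taxon63, Taxon68, Taxon7, Taxon72.

23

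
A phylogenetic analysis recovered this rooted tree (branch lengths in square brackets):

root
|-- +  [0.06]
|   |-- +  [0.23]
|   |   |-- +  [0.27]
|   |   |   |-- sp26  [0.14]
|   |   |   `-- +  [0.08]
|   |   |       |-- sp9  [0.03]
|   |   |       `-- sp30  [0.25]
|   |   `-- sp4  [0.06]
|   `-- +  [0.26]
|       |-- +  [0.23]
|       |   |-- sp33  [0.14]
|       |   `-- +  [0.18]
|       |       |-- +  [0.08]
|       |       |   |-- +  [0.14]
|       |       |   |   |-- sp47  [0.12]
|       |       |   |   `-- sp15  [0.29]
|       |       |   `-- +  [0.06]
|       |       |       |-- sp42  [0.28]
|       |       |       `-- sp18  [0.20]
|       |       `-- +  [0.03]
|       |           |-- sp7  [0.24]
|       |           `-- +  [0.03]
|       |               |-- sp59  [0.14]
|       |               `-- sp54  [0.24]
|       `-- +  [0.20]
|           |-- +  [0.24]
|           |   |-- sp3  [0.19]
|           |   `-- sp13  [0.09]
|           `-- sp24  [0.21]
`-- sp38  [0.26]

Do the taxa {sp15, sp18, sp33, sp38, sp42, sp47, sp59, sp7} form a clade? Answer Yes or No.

The MRCA of the listed taxa is the root, so the smallest clade containing them is the whole tree.
That clade also contains sp13, sp24, sp26, sp3, sp30, sp4, sp54, sp9, which are not in the proposed group, so the group is not monophyletic.

No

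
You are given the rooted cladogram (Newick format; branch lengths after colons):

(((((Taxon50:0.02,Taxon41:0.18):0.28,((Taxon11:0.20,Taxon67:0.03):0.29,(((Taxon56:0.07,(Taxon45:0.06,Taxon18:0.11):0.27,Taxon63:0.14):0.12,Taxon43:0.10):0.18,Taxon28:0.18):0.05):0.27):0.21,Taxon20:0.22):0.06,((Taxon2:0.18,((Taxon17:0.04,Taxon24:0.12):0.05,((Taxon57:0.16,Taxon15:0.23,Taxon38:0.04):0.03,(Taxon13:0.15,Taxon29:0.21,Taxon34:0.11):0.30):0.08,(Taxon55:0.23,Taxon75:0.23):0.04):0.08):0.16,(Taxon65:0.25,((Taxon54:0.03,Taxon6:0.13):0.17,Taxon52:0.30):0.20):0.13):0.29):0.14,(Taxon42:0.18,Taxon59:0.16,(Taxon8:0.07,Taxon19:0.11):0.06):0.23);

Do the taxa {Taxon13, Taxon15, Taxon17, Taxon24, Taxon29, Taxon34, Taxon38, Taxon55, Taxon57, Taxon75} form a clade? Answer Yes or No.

The most recent common ancestor of these taxa subtends ((Taxon17,Taxon24),((Taxon57,Taxon15,Taxon38),(Taxon13,Taxon29,Taxon34)),(Taxon55,Taxon75)).
That clade has exactly 10 tips — every listed taxon and nothing else — so the group is monophyletic.

Yes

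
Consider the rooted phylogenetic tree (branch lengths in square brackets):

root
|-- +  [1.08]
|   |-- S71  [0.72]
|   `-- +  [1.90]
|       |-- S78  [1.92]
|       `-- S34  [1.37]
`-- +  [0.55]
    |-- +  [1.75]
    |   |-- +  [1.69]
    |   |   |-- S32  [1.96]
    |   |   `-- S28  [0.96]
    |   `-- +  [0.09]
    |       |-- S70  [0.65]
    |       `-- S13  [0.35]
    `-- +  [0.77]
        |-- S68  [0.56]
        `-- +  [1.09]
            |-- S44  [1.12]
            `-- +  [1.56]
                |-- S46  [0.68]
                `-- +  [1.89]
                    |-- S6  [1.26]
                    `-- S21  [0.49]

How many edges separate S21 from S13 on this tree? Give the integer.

8

The MRCA of S21 and S13 is the node subtending (((S32,S28),(S70,S13)),(S68,(S44,(S46,(S6,S21))))).
From S21 up to that node: 5 branches. From S13 up to the same node: 3 branches. Total: 5 + 3 = 8.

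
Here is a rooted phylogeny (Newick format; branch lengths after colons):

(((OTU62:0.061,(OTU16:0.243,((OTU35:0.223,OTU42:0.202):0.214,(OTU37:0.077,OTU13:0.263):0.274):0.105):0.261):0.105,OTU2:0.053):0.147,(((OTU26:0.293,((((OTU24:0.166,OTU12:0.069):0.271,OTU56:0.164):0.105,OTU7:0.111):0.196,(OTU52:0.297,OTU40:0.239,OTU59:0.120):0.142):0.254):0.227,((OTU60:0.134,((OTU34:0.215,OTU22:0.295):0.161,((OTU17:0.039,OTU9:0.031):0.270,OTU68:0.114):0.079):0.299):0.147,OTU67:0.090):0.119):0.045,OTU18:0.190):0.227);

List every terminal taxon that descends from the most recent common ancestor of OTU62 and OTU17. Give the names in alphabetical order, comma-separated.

OTU12, OTU13, OTU16, OTU17, OTU18, OTU2, OTU22, OTU24, OTU26, OTU34, OTU35, OTU37, OTU40, OTU42, OTU52, OTU56, OTU59, OTU60, OTU62, OTU67, OTU68, OTU7, OTU9

Tracing OTU62: it sits inside (OTU62,(OTU16,((OTU35,OTU42),(OTU37,OTU13)))).
Tracing OTU17: it sits inside (OTU17,OTU9).
The smallest clade enclosing both is the whole tree (their MRCA is the root), so the answer is all 23 tips in alphabetical order.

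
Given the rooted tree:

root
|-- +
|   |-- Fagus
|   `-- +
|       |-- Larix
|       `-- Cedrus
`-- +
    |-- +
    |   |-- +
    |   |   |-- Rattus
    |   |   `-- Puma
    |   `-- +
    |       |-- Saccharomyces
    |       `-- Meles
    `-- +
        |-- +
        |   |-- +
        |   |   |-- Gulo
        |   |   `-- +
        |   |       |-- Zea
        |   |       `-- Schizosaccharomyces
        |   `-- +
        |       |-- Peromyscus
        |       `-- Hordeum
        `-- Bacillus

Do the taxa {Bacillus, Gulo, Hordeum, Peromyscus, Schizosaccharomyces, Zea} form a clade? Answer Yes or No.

The most recent common ancestor of these taxa subtends (((Gulo,(Zea,Schizosaccharomyces)),(Peromyscus,Hordeum)),Bacillus).
That clade has exactly 6 tips — every listed taxon and nothing else — so the group is monophyletic.

Yes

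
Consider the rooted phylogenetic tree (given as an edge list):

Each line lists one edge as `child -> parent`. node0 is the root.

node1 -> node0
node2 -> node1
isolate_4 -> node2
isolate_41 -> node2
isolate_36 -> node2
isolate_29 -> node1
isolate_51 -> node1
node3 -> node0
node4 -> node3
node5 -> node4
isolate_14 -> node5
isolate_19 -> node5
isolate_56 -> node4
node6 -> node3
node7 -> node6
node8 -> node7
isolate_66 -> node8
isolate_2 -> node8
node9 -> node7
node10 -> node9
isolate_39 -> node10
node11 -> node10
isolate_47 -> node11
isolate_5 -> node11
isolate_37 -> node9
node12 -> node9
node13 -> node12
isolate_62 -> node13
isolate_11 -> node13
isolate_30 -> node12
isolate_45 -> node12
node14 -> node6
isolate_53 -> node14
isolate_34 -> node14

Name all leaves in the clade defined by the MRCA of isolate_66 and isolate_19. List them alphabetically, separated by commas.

Tracing isolate_66: it sits inside (isolate_66,isolate_2).
Tracing isolate_19: it sits inside (isolate_14,isolate_19).
The smallest clade enclosing both is (((isolate_14,isolate_19),isolate_56),(((isolate_66,isolate_2),((isolate_39,(isolate_47,isolate_5)),isolate_37,((isolate_62,isolate_11),isolate_30,isolate_45))),(isolate_53,isolate_34))); the answer is its 15 terminal taxa in alphabetical order.

isolate_11, isolate_14, isolate_19, isolate_2, isolate_30, isolate_34, isolate_37, isolate_39, isolate_45, isolate_47, isolate_5, isolate_53, isolate_56, isolate_62, isolate_66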